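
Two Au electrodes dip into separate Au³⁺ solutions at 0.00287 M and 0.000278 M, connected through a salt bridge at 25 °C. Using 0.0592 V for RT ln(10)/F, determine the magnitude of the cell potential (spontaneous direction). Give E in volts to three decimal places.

For a concentration cell E°cell = 0. The 0.00287 M side is the cathode (reduction is favoured where [Au³⁺] is higher).
With n = 3, E = −(0.0592/3) log([Au³⁺]ₐₙ/[Au³⁺]꜀ₐₜ) = −(0.0592/3) log(0.000278/0.00287) = −(0.0592/3)(-1.014) = +0.020 V.

+0.020 V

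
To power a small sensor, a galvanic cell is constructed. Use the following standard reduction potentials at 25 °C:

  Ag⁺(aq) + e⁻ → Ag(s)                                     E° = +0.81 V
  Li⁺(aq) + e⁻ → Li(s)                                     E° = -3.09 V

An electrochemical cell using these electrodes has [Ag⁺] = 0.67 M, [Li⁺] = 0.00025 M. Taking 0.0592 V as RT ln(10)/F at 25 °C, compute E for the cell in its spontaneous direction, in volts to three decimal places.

+4.103 V

Ag⁺/Ag is the cathode (higher E°), Li⁺/Li the anode: E°cell = +0.81 − (-3.09) = +3.90 V, n = 1.
Overall: Ag⁺(aq) + Li(s) → Ag(s) + Li⁺(aq)
Q = [Li⁺] / ([Ag⁺]); log Q = -3.428.
E = E° − (0.0592/n) log Q = +3.90 − (0.0592/1)(-3.428) = +4.103 V.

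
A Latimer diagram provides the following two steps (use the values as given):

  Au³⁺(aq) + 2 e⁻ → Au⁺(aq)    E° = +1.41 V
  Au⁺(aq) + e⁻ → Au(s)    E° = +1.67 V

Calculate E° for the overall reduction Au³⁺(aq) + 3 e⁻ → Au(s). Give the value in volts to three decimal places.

+1.497 V

Since ΔG° = −nFE° is additive over sequential reductions, n₃E°₃ = n₁E°₁ + n₂E°₂.
E°₃ = (2×+1.41 + 1×+1.67) / 3 = (+4.490) / 3 = +1.497 V.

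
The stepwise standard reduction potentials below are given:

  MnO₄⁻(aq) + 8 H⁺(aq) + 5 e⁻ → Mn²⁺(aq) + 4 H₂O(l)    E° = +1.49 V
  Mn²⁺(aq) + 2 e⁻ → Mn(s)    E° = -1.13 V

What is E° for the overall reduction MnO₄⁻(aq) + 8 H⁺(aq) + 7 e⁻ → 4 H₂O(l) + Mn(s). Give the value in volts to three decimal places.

+0.741 V

Adding the free-energy changes (−nFE°) of the two steps gives −n₃FE°₃ = −n₁FE°₁ − n₂FE°₂.
E°₃ = (5×+1.49 + 2×-1.13) / 7 = (+5.190) / 7 = +0.741 V.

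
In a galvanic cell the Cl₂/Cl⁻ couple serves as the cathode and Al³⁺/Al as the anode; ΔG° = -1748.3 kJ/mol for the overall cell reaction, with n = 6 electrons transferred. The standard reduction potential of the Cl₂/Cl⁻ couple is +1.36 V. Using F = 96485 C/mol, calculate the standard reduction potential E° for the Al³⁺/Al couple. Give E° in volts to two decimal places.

E°cell = −ΔG°/(nF) = −(-1748.3×10³)/((6)(96485)) = +3.020 V.
Since Cl₂/Cl⁻ is the cathode and Al³⁺/Al the anode, E°cell = E°(Cl₂/Cl⁻) − E°(Al³⁺/Al).
So E°(Al³⁺/Al) = E°(Cl₂/Cl⁻) − E°cell = (+1.36) − (+3.020) = -1.66 V.

-1.66 V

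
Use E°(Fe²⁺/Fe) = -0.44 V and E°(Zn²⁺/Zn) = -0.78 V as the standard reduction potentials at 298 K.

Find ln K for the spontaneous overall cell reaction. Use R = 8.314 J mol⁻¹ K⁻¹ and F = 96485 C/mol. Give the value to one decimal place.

Cathode: Fe²⁺/Fe; anode: Zn²⁺/Zn. E°cell = (-0.44) − (-0.78) = +0.34 V, with n = 2.
ΔG° = −nFE° = −RT ln K, so ln K = nFE°/(RT) = (2)(96485)(+0.34) / ((8.314)(298)) = 26.481.

26.5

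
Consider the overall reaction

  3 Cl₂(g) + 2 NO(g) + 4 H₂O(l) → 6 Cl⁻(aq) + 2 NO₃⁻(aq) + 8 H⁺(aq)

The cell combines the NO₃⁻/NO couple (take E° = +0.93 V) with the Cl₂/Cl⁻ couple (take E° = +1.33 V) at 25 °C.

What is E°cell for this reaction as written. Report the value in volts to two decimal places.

+0.40 V

The Cl₂/Cl⁻ couple has the higher reduction potential, so it is the cathode; NO₃⁻/NO is oxidised at the anode.
E°cell = E°(cathode) − E°(anode) = (+1.33) − (+0.93) = +0.40 V.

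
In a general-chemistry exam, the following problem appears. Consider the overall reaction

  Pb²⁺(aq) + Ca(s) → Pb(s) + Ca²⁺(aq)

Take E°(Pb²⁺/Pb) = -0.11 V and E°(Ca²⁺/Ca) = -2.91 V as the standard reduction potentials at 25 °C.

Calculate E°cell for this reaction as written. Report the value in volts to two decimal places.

The Pb²⁺/Pb couple has the higher reduction potential, so it is the cathode; Ca²⁺/Ca is oxidised at the anode.
E°cell = E°(cathode) − E°(anode) = (-0.11) − (-2.91) = +2.80 V.

+2.80 V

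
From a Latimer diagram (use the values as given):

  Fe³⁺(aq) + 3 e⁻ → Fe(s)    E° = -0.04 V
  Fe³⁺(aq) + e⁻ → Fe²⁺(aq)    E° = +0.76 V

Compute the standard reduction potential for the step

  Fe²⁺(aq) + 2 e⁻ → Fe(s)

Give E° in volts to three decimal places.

Sequential free energies add, so n₃E°₃ = n₁E°₁ + n₂E°₂.
With n₃ = 3, and the known step contributing 1×(+0.76) V, the unknown satisfies 2·E° = 3×(-0.04) − 1×(+0.76) = -0.880.
E° = -0.880 / 2 = -0.440 V.

-0.440 V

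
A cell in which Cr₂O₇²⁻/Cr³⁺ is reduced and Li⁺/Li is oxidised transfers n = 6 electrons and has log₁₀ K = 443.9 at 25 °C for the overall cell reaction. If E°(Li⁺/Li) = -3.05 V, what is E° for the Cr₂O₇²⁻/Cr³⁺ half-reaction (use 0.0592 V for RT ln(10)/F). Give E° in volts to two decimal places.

E°cell = (0.0592/n)·log K = (0.0592/6)(443.9) = +4.380 V.
Since Cr₂O₇²⁻/Cr³⁺ is the cathode and Li⁺/Li the anode, E°cell = E°(Cr₂O₇²⁻/Cr³⁺) − E°(Li⁺/Li).
So E°(Cr₂O₇²⁻/Cr³⁺) = E°cell + E°(Li⁺/Li) = +4.380 + (-3.05) = +1.33 V.

+1.33 V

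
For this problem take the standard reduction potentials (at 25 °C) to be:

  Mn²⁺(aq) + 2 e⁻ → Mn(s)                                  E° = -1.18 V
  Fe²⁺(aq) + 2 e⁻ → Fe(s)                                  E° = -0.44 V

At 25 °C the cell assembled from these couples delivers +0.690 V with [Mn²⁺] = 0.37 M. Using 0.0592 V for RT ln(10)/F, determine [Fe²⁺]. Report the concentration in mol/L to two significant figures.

0.0076 M

Fe²⁺/Fe is the cathode, Mn²⁺/Mn the anode: E°cell = +0.74 V, n = 2.
Overall reaction: Fe²⁺(aq) + Mn(s) → Fe(s) + Mn²⁺(aq); Q = [Mn²⁺]^1/[Fe²⁺]^1.
From E = E° − (0.0592/n) log Q: log Q = (E° − E)·n/0.0592 = (+0.74 − (+0.690))·2/0.0592 = 1.6892.
So 1·log[Fe²⁺] = 1·log(0.37) − log Q = -0.4318 − (1.6892) = -2.1210; [Fe²⁺] = 10^(-2.1210) ≈ 0.0076 M.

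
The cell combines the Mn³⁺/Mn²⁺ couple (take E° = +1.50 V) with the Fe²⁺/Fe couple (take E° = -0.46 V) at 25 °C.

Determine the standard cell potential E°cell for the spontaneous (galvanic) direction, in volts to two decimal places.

+1.96 V

The Mn³⁺/Mn²⁺ couple has the higher reduction potential, so it is the cathode; Fe²⁺/Fe is oxidised at the anode.
E°cell = E°(cathode) − E°(anode) = (+1.50) − (-0.46) = +1.96 V.
Since E°cell > 0, the reaction is spontaneous under standard conditions.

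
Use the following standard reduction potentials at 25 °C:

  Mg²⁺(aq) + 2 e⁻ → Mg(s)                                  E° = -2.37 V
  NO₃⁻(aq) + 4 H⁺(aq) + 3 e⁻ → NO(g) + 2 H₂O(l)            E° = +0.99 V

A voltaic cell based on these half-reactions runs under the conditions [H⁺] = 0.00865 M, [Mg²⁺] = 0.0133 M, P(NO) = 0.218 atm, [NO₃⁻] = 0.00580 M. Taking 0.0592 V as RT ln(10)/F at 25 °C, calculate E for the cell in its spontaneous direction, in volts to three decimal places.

NO₃⁻/NO is the cathode (higher E°), Mg²⁺/Mg the anode: E°cell = +0.99 − (-2.37) = +3.36 V, n = 6.
Overall: 2 NO₃⁻(aq) + 8 H⁺(aq) + 3 Mg(s) → 2 NO(g) + 4 H₂O(l) + 3 Mg²⁺(aq)
Q = P(NO)^2·[Mg²⁺]^3 / ([NO₃⁻]^2·[H⁺]^8); log Q = 14.025.
E = E° − (0.0592/n) log Q = +3.36 − (0.0592/6)(14.025) = +3.222 V.

+3.222 V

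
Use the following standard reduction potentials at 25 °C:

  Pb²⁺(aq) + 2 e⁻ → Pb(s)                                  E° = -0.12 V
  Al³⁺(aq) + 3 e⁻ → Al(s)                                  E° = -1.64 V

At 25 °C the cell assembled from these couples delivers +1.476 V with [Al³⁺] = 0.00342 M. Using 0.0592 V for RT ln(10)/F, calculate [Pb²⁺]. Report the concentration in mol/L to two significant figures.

Pb²⁺/Pb is the cathode, Al³⁺/Al the anode: E°cell = +1.52 V, n = 6.
Overall reaction: 3 Pb²⁺(aq) + 2 Al(s) → 3 Pb(s) + 2 Al³⁺(aq); Q = [Al³⁺]^2/[Pb²⁺]^3.
From E = E° − (0.0592/n) log Q: log Q = (E° − E)·n/0.0592 = (+1.52 − (+1.476))·6/0.0592 = 4.4595.
So 3·log[Pb²⁺] = 2·log(0.00342) − log Q = -4.9319 − (4.4595) = -9.3914; log[Pb²⁺] = -9.3914 / 3 = -3.1305; [Pb²⁺] = 10^(-3.1305) ≈ 0.00074 M.

0.00074 M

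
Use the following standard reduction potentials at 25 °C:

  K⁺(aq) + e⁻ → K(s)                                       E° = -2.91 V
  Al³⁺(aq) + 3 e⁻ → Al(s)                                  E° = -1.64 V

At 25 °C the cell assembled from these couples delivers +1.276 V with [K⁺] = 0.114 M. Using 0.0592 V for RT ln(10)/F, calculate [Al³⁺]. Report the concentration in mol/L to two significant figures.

Al³⁺/Al is the cathode, K⁺/K the anode: E°cell = +1.27 V, n = 3.
Overall reaction: Al³⁺(aq) + 3 K(s) → Al(s) + 3 K⁺(aq); Q = [K⁺]^3/[Al³⁺]^1.
From E = E° − (0.0592/n) log Q: log Q = (E° − E)·n/0.0592 = (+1.27 − (+1.276))·3/0.0592 = -0.3041.
So 1·log[Al³⁺] = 3·log(0.114) − log Q = -2.8293 − (-0.3041) = -2.5252; [Al³⁺] = 10^(-2.5252) ≈ 0.0030 M.

0.0030 M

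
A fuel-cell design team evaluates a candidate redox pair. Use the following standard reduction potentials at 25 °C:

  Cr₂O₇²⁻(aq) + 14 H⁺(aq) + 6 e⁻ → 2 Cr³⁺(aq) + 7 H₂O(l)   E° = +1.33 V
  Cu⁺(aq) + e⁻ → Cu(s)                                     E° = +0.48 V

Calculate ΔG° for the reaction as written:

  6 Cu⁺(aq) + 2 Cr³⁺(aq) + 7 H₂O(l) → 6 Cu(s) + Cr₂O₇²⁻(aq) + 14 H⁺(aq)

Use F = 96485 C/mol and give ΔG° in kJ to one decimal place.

As written, Cu⁺/Cu is reduced (cathode) and Cr₂O₇²⁻/Cr³⁺ is oxidised (anode), so E°cell = (+0.48) − (+1.33) = -0.85 V.
Balancing electrons gives n = 6.
ΔG° = −nFE° = −(6)(96485)(-0.85) = 492,074 J = +492.1 kJ.

+492.1 kJ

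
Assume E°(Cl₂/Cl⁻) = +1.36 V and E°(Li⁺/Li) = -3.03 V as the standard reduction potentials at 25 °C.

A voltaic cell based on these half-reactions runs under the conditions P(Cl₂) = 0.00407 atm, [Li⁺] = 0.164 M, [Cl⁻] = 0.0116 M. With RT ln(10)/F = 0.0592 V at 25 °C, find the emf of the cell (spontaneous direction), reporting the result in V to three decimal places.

Cl₂/Cl⁻ is the cathode (higher E°), Li⁺/Li the anode: E°cell = +1.36 − (-3.03) = +4.39 V, n = 2.
Overall: Cl₂(g) + 2 Li(s) → 2 Cl⁻(aq) + 2 Li⁺(aq)
Q = [Cl⁻]^2·[Li⁺]^2 / (P(Cl₂)); log Q = -3.051.
E = E° − (0.0592/n) log Q = +4.39 − (0.0592/2)(-3.051) = +4.480 V.

+4.480 V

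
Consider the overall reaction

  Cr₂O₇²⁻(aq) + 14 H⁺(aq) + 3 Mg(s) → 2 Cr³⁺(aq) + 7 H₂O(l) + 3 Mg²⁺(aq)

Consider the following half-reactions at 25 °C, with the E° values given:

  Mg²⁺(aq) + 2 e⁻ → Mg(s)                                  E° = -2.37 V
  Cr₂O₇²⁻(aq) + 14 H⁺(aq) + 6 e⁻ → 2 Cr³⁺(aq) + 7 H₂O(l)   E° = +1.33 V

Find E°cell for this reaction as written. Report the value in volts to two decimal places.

+3.70 V

The Cr₂O₇²⁻/Cr³⁺ couple has the higher reduction potential, so it is the cathode; Mg²⁺/Mg is oxidised at the anode.
E°cell = E°(cathode) − E°(anode) = (+1.33) − (-2.37) = +3.70 V.
Since E°cell > 0, the reaction is spontaneous under standard conditions.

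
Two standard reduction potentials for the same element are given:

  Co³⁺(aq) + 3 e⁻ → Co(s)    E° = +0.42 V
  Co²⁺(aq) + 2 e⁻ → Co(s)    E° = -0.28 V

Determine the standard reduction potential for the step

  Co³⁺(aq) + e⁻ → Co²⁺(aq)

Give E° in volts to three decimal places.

+1.820 V

Sequential free energies add, so n₃E°₃ = n₁E°₁ + n₂E°₂.
With n₃ = 3, and the known step contributing 2×(-0.28) V, the unknown satisfies 1·E° = 3×(+0.42) − 2×(-0.28) = +1.820.
E° = +1.820 / 1 = +1.820 V.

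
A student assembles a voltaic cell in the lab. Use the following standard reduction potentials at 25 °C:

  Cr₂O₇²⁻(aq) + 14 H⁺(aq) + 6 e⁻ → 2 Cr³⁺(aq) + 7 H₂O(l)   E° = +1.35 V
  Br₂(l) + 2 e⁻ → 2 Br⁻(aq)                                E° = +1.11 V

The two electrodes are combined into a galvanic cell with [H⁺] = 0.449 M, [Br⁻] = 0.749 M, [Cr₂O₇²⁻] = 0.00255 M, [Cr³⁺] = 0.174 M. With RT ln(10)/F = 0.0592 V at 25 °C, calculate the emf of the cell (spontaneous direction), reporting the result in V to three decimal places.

+0.174 V

Cr₂O₇²⁻/Cr³⁺ is the cathode (higher E°), Br₂/Br⁻ the anode: E°cell = +1.35 − (+1.11) = +0.24 V, n = 6.
Overall: Cr₂O₇²⁻(aq) + 14 H⁺(aq) + 6 Br⁻(aq) → 2 Cr³⁺(aq) + 7 H₂O(l) + 3 Br₂(l)
Q = [Cr³⁺]^2 / ([Cr₂O₇²⁻]·[H⁺]^14·[Br⁻]^6); log Q = 6.696.
E = E° − (0.0592/n) log Q = +0.24 − (0.0592/6)(6.696) = +0.174 V.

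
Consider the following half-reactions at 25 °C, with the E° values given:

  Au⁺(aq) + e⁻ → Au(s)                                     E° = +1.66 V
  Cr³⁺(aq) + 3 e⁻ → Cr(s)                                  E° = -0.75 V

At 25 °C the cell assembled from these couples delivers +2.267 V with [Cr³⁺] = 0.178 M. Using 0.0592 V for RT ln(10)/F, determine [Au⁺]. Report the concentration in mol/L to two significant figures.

0.0022 M

Au⁺/Au is the cathode, Cr³⁺/Cr the anode: E°cell = +2.41 V, n = 3.
Overall reaction: 3 Au⁺(aq) + Cr(s) → 3 Au(s) + Cr³⁺(aq); Q = [Cr³⁺]^1/[Au⁺]^3.
From E = E° − (0.0592/n) log Q: log Q = (E° − E)·n/0.0592 = (+2.41 − (+2.267))·3/0.0592 = 7.2466.
So 3·log[Au⁺] = 1·log(0.178) − log Q = -0.7496 − (7.2466) = -7.9962; log[Au⁺] = -7.9962 / 3 = -2.6654; [Au⁺] = 10^(-2.6654) ≈ 0.0022 M.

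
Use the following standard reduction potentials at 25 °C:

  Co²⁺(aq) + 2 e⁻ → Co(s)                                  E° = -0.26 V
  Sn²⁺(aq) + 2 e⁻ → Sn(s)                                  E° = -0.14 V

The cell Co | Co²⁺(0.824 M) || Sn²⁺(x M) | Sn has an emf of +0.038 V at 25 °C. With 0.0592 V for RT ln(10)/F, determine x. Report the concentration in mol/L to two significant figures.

0.0014 M

Sn²⁺/Sn is the cathode, Co²⁺/Co the anode: E°cell = +0.12 V, n = 2.
Overall reaction: Sn²⁺(aq) + Co(s) → Sn(s) + Co²⁺(aq); Q = [Co²⁺]^1/[Sn²⁺]^1.
From E = E° − (0.0592/n) log Q: log Q = (E° − E)·n/0.0592 = (+0.12 − (+0.038))·2/0.0592 = 2.7703.
So 1·log[Sn²⁺] = 1·log(0.824) − log Q = -0.0841 − (2.7703) = -2.8544; [Sn²⁺] = 10^(-2.8544) ≈ 0.0014 M.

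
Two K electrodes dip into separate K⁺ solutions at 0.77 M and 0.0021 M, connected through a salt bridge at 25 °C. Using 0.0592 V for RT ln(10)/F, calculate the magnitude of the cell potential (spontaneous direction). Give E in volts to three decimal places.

+0.152 V

For a concentration cell E°cell = 0. The 0.77 M side is the cathode (reduction is favoured where [K⁺] is higher).
With n = 1, E = −(0.0592/1) log([K⁺]ₐₙ/[K⁺]꜀ₐₜ) = −(0.0592/1) log(0.0021/0.77) = −(0.0592/1)(-2.564) = +0.152 V.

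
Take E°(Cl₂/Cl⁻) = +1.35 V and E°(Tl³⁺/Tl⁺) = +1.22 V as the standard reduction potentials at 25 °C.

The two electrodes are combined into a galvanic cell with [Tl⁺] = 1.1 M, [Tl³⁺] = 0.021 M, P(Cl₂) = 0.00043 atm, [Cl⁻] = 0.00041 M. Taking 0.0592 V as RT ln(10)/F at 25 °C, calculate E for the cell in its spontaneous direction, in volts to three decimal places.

+0.282 V

Cl₂/Cl⁻ is the cathode (higher E°), Tl³⁺/Tl⁺ the anode: E°cell = +1.35 − (+1.22) = +0.13 V, n = 2.
Overall: Cl₂(g) + Tl⁺(aq) → 2 Cl⁻(aq) + Tl³⁺(aq)
Q = [Cl⁻]^2·[Tl³⁺] / (P(Cl₂)·[Tl⁺]); log Q = -5.127.
E = E° − (0.0592/n) log Q = +0.13 − (0.0592/2)(-5.127) = +0.282 V.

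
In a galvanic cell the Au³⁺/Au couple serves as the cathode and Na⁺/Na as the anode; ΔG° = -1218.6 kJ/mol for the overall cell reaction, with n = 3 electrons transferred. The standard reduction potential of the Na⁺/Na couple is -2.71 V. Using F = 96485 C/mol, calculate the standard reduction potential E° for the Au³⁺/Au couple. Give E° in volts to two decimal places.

+1.50 V

E°cell = −ΔG°/(nF) = −(-1218.6×10³)/((3)(96485)) = +4.210 V.
Since Au³⁺/Au is the cathode and Na⁺/Na the anode, E°cell = E°(Au³⁺/Au) − E°(Na⁺/Na).
So E°(Au³⁺/Au) = E°cell + E°(Na⁺/Na) = +4.210 + (-2.71) = +1.50 V.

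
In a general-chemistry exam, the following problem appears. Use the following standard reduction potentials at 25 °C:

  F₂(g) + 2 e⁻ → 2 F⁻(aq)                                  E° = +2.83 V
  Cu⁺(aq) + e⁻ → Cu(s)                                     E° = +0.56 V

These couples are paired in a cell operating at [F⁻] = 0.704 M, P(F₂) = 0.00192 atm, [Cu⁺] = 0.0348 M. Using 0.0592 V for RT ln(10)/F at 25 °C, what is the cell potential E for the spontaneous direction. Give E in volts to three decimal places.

+2.285 V

F₂/F⁻ is the cathode (higher E°), Cu⁺/Cu the anode: E°cell = +2.83 − (+0.56) = +2.27 V, n = 2.
Overall: F₂(g) + 2 Cu(s) → 2 F⁻(aq) + 2 Cu⁺(aq)
Q = [F⁻]^2·[Cu⁺]^2 / (P(F₂)); log Q = -0.505.
E = E° − (0.0592/n) log Q = +2.27 − (0.0592/2)(-0.505) = +2.285 V.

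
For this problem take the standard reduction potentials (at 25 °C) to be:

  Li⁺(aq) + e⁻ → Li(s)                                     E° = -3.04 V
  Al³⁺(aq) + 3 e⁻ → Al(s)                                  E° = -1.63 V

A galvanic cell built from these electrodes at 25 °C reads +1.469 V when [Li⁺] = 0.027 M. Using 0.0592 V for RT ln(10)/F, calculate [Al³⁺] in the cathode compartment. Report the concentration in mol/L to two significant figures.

0.019 M

Al³⁺/Al is the cathode, Li⁺/Li the anode: E°cell = +1.41 V, n = 3.
Overall reaction: Al³⁺(aq) + 3 Li(s) → Al(s) + 3 Li⁺(aq); Q = [Li⁺]^3/[Al³⁺]^1.
From E = E° − (0.0592/n) log Q: log Q = (E° − E)·n/0.0592 = (+1.41 − (+1.469))·3/0.0592 = -2.9899.
So 1·log[Al³⁺] = 3·log(0.027) − log Q = -4.7059 − (-2.9899) = -1.7160; [Al³⁺] = 10^(-1.7160) ≈ 0.019 M.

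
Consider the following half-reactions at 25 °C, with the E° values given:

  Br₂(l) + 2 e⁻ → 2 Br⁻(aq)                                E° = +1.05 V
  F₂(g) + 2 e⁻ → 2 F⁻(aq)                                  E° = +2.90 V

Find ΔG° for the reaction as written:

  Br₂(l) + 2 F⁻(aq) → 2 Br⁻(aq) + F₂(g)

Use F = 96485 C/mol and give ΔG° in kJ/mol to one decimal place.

As written, Br₂/Br⁻ is reduced (cathode) and F₂/F⁻ is oxidised (anode), so E°cell = (+1.05) − (+2.90) = -1.85 V.
Balancing electrons gives n = 2.
ΔG° = −nFE° = −(2)(96485)(-1.85) = 356,994 J = +357.0 kJ/mol.

+357.0 kJ/mol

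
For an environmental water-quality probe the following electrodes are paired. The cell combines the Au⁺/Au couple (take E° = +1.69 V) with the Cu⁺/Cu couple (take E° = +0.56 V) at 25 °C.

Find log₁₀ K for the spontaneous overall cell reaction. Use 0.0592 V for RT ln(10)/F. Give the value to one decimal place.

19.1

Cathode: Au⁺/Au; anode: Cu⁺/Cu. E°cell = +1.13 V, n = 1.
log K = nE°cell / 0.0592 = (1)(+1.13) / 0.0592 = 19.1.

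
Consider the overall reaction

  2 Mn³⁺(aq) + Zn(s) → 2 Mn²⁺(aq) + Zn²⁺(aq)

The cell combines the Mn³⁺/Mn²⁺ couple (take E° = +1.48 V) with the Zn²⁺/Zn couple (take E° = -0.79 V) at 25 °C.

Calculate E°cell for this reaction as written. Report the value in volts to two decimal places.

+2.27 V

The Mn³⁺/Mn²⁺ couple has the higher reduction potential, so it is the cathode; Zn²⁺/Zn is oxidised at the anode.
E°cell = E°(cathode) − E°(anode) = (+1.48) − (-0.79) = +2.27 V.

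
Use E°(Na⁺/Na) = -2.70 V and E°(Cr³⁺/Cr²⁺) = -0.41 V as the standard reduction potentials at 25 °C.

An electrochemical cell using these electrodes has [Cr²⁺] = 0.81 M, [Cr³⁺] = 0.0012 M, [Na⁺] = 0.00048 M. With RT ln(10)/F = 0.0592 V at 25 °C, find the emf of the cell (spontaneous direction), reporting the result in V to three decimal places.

+2.319 V

Cr³⁺/Cr²⁺ is the cathode (higher E°), Na⁺/Na the anode: E°cell = -0.41 − (-2.70) = +2.29 V, n = 1.
Overall: Cr³⁺(aq) + Na(s) → Cr²⁺(aq) + Na⁺(aq)
Q = [Cr²⁺]·[Na⁺] / ([Cr³⁺]); log Q = -0.489.
E = E° − (0.0592/n) log Q = +2.29 − (0.0592/1)(-0.489) = +2.319 V.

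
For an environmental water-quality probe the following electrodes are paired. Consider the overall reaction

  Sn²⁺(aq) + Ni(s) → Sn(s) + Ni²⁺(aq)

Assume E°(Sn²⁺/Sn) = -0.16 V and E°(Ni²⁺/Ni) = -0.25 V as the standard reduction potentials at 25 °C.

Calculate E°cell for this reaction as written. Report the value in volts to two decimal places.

The Sn²⁺/Sn couple has the higher reduction potential, so it is the cathode; Ni²⁺/Ni is oxidised at the anode.
E°cell = E°(cathode) − E°(anode) = (-0.16) − (-0.25) = +0.09 V.

+0.09 V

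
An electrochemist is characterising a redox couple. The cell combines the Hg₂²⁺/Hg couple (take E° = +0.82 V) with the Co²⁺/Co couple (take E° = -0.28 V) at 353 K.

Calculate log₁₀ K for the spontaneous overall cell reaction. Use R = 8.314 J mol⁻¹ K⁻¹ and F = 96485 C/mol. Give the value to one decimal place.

31.4

Cathode: Hg₂²⁺/Hg; anode: Co²⁺/Co. E°cell = (+0.82) − (-0.28) = +1.10 V, with n = 2.
ΔG° = −nFE° = −RT ln K, so ln K = nFE°/(RT) = (2)(96485)(+1.10) / ((8.314)(353)) = 72.327.
log₁₀ K = 72.327 / ln 10 = 31.4.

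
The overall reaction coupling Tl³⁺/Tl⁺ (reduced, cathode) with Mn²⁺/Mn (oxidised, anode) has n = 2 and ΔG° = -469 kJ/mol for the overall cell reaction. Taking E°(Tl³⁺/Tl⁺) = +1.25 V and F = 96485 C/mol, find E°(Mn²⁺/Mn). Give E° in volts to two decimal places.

-1.18 V

E°cell = −ΔG°/(nF) = −(-469×10³)/((2)(96485)) = +2.430 V.
Since Tl³⁺/Tl⁺ is the cathode and Mn²⁺/Mn the anode, E°cell = E°(Tl³⁺/Tl⁺) − E°(Mn²⁺/Mn).
So E°(Mn²⁺/Mn) = E°(Tl³⁺/Tl⁺) − E°cell = (+1.25) − (+2.430) = -1.18 V.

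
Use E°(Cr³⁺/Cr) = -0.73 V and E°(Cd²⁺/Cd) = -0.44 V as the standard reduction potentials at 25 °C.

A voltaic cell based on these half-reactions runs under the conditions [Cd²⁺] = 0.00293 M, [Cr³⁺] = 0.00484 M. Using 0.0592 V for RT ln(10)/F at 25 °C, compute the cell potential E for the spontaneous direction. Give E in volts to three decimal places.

+0.261 V

Cd²⁺/Cd is the cathode (higher E°), Cr³⁺/Cr the anode: E°cell = -0.44 − (-0.73) = +0.29 V, n = 6.
Overall: 3 Cd²⁺(aq) + 2 Cr(s) → 3 Cd(s) + 2 Cr³⁺(aq)
Q = [Cr³⁺]^2 / ([Cd²⁺]^3); log Q = 2.969.
E = E° − (0.0592/n) log Q = +0.29 − (0.0592/6)(2.969) = +0.261 V.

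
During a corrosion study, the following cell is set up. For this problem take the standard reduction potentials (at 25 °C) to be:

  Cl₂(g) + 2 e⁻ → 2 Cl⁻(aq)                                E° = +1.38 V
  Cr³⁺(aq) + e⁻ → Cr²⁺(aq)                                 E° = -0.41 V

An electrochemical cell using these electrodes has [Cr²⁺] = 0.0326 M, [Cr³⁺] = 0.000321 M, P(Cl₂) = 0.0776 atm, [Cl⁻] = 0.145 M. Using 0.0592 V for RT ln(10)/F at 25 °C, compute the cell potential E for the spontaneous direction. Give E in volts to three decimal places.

+1.926 V

Cl₂/Cl⁻ is the cathode (higher E°), Cr³⁺/Cr²⁺ the anode: E°cell = +1.38 − (-0.41) = +1.79 V, n = 2.
Overall: Cl₂(g) + 2 Cr²⁺(aq) → 2 Cl⁻(aq) + 2 Cr³⁺(aq)
Q = [Cl⁻]^2·[Cr³⁺]^2 / (P(Cl₂)·[Cr²⁺]^2); log Q = -4.581.
E = E° − (0.0592/n) log Q = +1.79 − (0.0592/2)(-4.581) = +1.926 V.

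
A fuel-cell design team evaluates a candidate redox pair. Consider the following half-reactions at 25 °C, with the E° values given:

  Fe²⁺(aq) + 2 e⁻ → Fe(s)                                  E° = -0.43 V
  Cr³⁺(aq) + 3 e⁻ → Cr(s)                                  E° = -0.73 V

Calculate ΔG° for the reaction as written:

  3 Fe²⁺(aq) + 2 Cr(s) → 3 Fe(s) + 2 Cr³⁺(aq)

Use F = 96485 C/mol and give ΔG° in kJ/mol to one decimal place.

As written, Fe²⁺/Fe is reduced (cathode) and Cr³⁺/Cr is oxidised (anode), so E°cell = (-0.43) − (-0.73) = +0.30 V.
Balancing electrons gives n = 6.
ΔG° = −nFE° = −(6)(96485)(+0.30) = -173,673 J = -173.7 kJ/mol.

-173.7 kJ/mol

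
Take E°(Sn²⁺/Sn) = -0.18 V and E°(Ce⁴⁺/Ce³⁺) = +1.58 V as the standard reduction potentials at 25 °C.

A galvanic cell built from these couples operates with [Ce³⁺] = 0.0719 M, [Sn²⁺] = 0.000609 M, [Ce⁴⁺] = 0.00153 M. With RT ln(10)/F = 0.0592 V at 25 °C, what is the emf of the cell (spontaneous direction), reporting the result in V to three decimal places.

+1.756 V

Ce⁴⁺/Ce³⁺ is the cathode (higher E°), Sn²⁺/Sn the anode: E°cell = +1.58 − (-0.18) = +1.76 V, n = 2.
Overall: 2 Ce⁴⁺(aq) + Sn(s) → 2 Ce³⁺(aq) + Sn²⁺(aq)
Q = [Ce³⁺]^2·[Sn²⁺] / ([Ce⁴⁺]^2); log Q = 0.129.
E = E° − (0.0592/n) log Q = +1.76 − (0.0592/2)(0.129) = +1.756 V.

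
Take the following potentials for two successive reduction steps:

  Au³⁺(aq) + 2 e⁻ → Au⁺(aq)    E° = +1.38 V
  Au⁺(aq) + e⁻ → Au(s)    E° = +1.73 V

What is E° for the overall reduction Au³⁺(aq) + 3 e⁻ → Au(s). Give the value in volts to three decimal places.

Since ΔG° = −nFE° is additive over sequential reductions, n₃E°₃ = n₁E°₁ + n₂E°₂.
E°₃ = (2×+1.38 + 1×+1.73) / 3 = (+4.490) / 3 = +1.497 V.
Simply averaging or adding the two E° values would be wrong; the electron-weighted sum is required.

+1.497 V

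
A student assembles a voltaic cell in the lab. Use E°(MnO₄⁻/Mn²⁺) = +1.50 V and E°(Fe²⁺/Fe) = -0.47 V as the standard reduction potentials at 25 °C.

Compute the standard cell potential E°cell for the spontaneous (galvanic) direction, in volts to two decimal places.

+1.97 V

The MnO₄⁻/Mn²⁺ couple has the higher reduction potential, so it is the cathode; Fe²⁺/Fe is oxidised at the anode.
E°cell = E°(cathode) − E°(anode) = (+1.50) − (-0.47) = +1.97 V.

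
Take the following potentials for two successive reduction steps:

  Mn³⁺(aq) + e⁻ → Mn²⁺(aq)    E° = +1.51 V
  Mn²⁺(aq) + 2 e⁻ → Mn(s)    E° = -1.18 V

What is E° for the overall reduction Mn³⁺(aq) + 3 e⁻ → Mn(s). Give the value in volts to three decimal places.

-0.283 V

Adding the free-energy changes (−nFE°) of the two steps gives −n₃FE°₃ = −n₁FE°₁ − n₂FE°₂.
E°₃ = (1×+1.51 + 2×-1.18) / 3 = (-0.850) / 3 = -0.283 V.
E° values themselves are not directly additive — weighting by electron count is essential.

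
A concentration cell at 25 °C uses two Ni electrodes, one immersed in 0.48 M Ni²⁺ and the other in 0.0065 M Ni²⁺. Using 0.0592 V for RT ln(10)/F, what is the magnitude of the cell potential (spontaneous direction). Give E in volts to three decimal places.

+0.055 V

For a concentration cell E°cell = 0. The 0.48 M side is the cathode (reduction is favoured where [Ni²⁺] is higher).
With n = 2, E = −(0.0592/2) log([Ni²⁺]ₐₙ/[Ni²⁺]꜀ₐₜ) = −(0.0592/2) log(0.0065/0.48) = −(0.0592/2)(-1.868) = +0.055 V.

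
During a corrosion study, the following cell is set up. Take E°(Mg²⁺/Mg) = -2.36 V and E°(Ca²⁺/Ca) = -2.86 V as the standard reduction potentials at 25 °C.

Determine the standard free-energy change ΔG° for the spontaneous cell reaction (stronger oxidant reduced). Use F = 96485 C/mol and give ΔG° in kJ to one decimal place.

Mg²⁺/Mg (E° = -2.36 V) is the cathode; Ca²⁺/Ca (E° = -2.86 V) is the anode, so E°cell = +0.50 V.
Balancing electrons gives n = 2 (lcm of 2 and 2).
ΔG° = −nFE° = −(2)(96485)(+0.50) = -96,485 J = -96.5 kJ.

-96.5 kJ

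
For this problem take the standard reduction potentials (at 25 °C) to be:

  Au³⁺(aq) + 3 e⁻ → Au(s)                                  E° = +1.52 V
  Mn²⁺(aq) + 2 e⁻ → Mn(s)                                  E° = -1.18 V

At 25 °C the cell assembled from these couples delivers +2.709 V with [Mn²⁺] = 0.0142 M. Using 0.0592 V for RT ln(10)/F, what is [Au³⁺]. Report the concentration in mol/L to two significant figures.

0.0048 M

Au³⁺/Au is the cathode, Mn²⁺/Mn the anode: E°cell = +2.70 V, n = 6.
Overall reaction: 2 Au³⁺(aq) + 3 Mn(s) → 2 Au(s) + 3 Mn²⁺(aq); Q = [Mn²⁺]^3/[Au³⁺]^2.
From E = E° − (0.0592/n) log Q: log Q = (E° − E)·n/0.0592 = (+2.70 − (+2.709))·6/0.0592 = -0.9122.
So 2·log[Au³⁺] = 3·log(0.0142) − log Q = -5.5431 − (-0.9122) = -4.6309; log[Au³⁺] = -4.6309 / 2 = -2.3154; [Au³⁺] = 10^(-2.3154) ≈ 0.0048 M.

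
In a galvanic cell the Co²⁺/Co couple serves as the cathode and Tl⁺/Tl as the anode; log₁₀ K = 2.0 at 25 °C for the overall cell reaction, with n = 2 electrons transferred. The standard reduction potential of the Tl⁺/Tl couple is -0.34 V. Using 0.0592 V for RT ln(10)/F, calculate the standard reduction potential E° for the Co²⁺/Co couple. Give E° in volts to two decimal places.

-0.28 V

E°cell = (0.0592/n)·log K = (0.0592/2)(2.0) = +0.059 V.
Since Co²⁺/Co is the cathode and Tl⁺/Tl the anode, E°cell = E°(Co²⁺/Co) − E°(Tl⁺/Tl).
So E°(Co²⁺/Co) = E°cell + E°(Tl⁺/Tl) = +0.059 + (-0.34) = -0.28 V.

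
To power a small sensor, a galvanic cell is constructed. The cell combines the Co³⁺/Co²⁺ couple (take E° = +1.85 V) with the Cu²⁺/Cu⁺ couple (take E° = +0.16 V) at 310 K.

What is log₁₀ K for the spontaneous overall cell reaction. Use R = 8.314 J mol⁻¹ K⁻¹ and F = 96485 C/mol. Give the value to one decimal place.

27.5

Cathode: Co³⁺/Co²⁺; anode: Cu²⁺/Cu⁺. E°cell = (+1.85) − (+0.16) = +1.69 V, with n = 1.
ΔG° = −nFE° = −RT ln K, so ln K = nFE°/(RT) = (1)(96485)(+1.69) / ((8.314)(310)) = 63.267.
log₁₀ K = 63.267 / ln 10 = 27.5.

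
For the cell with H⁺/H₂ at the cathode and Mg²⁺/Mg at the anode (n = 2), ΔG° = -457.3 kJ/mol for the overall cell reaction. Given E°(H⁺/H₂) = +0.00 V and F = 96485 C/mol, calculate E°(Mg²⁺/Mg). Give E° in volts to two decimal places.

E°cell = −ΔG°/(nF) = −(-457.3×10³)/((2)(96485)) = +2.370 V.
Since H⁺/H₂ is the cathode and Mg²⁺/Mg the anode, E°cell = E°(H⁺/H₂) − E°(Mg²⁺/Mg).
So E°(Mg²⁺/Mg) = E°(H⁺/H₂) − E°cell = (+0.00) − (+2.370) = -2.37 V.

-2.37 V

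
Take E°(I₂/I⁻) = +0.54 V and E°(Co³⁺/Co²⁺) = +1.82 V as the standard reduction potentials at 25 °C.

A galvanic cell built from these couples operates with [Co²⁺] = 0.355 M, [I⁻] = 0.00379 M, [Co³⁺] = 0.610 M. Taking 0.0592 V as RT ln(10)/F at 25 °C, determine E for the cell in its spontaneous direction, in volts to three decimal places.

+1.151 V

Co³⁺/Co²⁺ is the cathode (higher E°), I₂/I⁻ the anode: E°cell = +1.82 − (+0.54) = +1.28 V, n = 2.
Overall: 2 Co³⁺(aq) + 2 I⁻(aq) → 2 Co²⁺(aq) + I₂(s)
Q = [Co²⁺]^2 / ([Co³⁺]^2·[I⁻]^2); log Q = 4.373.
E = E° − (0.0592/n) log Q = +1.28 − (0.0592/2)(4.373) = +1.151 V.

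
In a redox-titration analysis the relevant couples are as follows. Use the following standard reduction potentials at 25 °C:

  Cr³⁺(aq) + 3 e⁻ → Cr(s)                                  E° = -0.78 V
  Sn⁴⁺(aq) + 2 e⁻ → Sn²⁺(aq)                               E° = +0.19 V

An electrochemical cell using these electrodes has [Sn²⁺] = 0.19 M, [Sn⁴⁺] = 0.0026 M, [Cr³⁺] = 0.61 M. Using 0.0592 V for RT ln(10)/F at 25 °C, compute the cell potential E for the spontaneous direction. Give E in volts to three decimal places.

Sn⁴⁺/Sn²⁺ is the cathode (higher E°), Cr³⁺/Cr the anode: E°cell = +0.19 − (-0.78) = +0.97 V, n = 6.
Overall: 3 Sn⁴⁺(aq) + 2 Cr(s) → 3 Sn²⁺(aq) + 2 Cr³⁺(aq)
Q = [Sn²⁺]^3·[Cr³⁺]^2 / ([Sn⁴⁺]^3); log Q = 5.162.
E = E° − (0.0592/n) log Q = +0.97 − (0.0592/6)(5.162) = +0.919 V.

+0.919 V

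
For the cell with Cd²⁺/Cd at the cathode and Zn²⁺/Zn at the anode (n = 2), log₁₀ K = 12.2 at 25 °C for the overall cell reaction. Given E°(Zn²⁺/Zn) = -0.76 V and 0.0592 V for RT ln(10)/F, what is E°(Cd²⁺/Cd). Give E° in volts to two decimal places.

E°cell = (0.0592/n)·log K = (0.0592/2)(12.2) = +0.361 V.
Since Cd²⁺/Cd is the cathode and Zn²⁺/Zn the anode, E°cell = E°(Cd²⁺/Cd) − E°(Zn²⁺/Zn).
So E°(Cd²⁺/Cd) = E°cell + E°(Zn²⁺/Zn) = +0.361 + (-0.76) = -0.40 V.

-0.40 V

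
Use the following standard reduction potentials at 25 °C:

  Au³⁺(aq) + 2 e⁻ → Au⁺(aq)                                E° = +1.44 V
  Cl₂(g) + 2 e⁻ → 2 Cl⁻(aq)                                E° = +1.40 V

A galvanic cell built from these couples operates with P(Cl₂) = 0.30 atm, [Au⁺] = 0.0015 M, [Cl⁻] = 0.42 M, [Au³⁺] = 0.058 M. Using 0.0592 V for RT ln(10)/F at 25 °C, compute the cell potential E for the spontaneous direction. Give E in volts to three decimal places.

Au³⁺/Au⁺ is the cathode (higher E°), Cl₂/Cl⁻ the anode: E°cell = +1.44 − (+1.40) = +0.04 V, n = 2.
Overall: Au³⁺(aq) + 2 Cl⁻(aq) → Au⁺(aq) + Cl₂(g)
Q = [Au⁺]·P(Cl₂) / ([Au³⁺]·[Cl⁻]^2); log Q = -1.357.
E = E° − (0.0592/n) log Q = +0.04 − (0.0592/2)(-1.357) = +0.080 V.

+0.080 V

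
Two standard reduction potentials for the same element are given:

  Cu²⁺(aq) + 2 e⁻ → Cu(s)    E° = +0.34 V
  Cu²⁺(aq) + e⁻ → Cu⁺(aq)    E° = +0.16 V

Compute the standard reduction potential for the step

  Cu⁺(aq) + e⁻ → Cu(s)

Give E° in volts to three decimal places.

Sequential free energies add, so n₃E°₃ = n₁E°₁ + n₂E°₂.
With n₃ = 2, and the known step contributing 1×(+0.16) V, the unknown satisfies 1·E° = 2×(+0.34) − 1×(+0.16) = +0.520.
E° = +0.520 / 1 = +0.520 V.

+0.520 V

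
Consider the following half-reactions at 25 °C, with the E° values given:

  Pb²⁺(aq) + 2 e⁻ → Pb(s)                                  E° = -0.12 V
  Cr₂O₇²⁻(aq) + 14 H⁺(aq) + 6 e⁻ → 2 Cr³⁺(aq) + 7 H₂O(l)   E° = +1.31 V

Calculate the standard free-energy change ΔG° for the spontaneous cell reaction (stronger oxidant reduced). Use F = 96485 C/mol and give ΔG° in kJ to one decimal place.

-827.8 kJ

Cr₂O₇²⁻/Cr³⁺ (E° = +1.31 V) is the cathode; Pb²⁺/Pb (E° = -0.12 V) is the anode, so E°cell = +1.43 V.
Balancing electrons gives n = 6 (lcm of 6 and 2).
ΔG° = −nFE° = −(6)(96485)(+1.43) = -827,841 J = -827.8 kJ.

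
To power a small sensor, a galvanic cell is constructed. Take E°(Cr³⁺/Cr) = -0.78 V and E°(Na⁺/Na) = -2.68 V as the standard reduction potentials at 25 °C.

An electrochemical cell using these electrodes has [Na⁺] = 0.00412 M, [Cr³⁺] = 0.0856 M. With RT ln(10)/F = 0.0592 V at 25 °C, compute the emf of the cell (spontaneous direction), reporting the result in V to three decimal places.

Cr³⁺/Cr is the cathode (higher E°), Na⁺/Na the anode: E°cell = -0.78 − (-2.68) = +1.90 V, n = 3.
Overall: Cr³⁺(aq) + 3 Na(s) → Cr(s) + 3 Na⁺(aq)
Q = [Na⁺]^3 / ([Cr³⁺]); log Q = -6.088.
E = E° − (0.0592/n) log Q = +1.90 − (0.0592/3)(-6.088) = +2.020 V.

+2.020 V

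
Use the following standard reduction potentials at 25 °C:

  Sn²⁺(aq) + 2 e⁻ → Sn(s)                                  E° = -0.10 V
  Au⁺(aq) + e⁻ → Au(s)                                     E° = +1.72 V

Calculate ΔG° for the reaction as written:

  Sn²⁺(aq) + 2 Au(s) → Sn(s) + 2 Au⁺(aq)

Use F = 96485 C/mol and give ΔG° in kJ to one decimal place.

As written, Sn²⁺/Sn is reduced (cathode) and Au⁺/Au is oxidised (anode), so E°cell = (-0.10) − (+1.72) = -1.82 V.
Balancing electrons gives n = 2.
ΔG° = −nFE° = −(2)(96485)(-1.82) = 351,205 J = +351.2 kJ.

+351.2 kJ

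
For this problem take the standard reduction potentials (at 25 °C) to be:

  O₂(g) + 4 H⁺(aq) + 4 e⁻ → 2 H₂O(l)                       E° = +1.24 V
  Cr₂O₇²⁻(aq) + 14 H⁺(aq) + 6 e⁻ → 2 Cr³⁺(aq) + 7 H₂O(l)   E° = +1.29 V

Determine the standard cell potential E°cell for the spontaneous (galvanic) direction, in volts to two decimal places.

+0.05 V

The Cr₂O₇²⁻/Cr³⁺ couple has the higher reduction potential, so it is the cathode; O₂/H₂O is oxidised at the anode.
E°cell = E°(cathode) − E°(anode) = (+1.29) − (+1.24) = +0.05 V.
Since E°cell > 0, the reaction is spontaneous under standard conditions.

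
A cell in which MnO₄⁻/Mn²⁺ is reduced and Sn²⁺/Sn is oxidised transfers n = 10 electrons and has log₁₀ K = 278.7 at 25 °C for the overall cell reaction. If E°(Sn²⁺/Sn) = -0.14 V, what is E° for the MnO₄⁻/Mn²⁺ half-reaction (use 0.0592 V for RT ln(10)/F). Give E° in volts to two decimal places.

+1.51 V

E°cell = (0.0592/n)·log K = (0.0592/10)(278.7) = +1.650 V.
Since MnO₄⁻/Mn²⁺ is the cathode and Sn²⁺/Sn the anode, E°cell = E°(MnO₄⁻/Mn²⁺) − E°(Sn²⁺/Sn).
So E°(MnO₄⁻/Mn²⁺) = E°cell + E°(Sn²⁺/Sn) = +1.650 + (-0.14) = +1.51 V.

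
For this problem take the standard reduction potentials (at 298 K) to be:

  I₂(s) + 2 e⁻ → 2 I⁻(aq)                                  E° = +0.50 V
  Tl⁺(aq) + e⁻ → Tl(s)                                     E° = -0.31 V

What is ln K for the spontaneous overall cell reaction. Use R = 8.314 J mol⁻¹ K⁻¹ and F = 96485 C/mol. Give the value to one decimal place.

Cathode: I₂/I⁻; anode: Tl⁺/Tl. E°cell = (+0.50) − (-0.31) = +0.81 V, with n = 2.
ΔG° = −nFE° = −RT ln K, so ln K = nFE°/(RT) = (2)(96485)(+0.81) / ((8.314)(298)) = 63.088.

63.1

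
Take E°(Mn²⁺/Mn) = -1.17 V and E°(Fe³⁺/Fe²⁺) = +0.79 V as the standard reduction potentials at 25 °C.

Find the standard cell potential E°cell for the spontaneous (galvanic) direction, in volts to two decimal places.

The Fe³⁺/Fe²⁺ couple has the higher reduction potential, so it is the cathode; Mn²⁺/Mn is oxidised at the anode.
E°cell = E°(cathode) − E°(anode) = (+0.79) − (-1.17) = +1.96 V.

+1.96 V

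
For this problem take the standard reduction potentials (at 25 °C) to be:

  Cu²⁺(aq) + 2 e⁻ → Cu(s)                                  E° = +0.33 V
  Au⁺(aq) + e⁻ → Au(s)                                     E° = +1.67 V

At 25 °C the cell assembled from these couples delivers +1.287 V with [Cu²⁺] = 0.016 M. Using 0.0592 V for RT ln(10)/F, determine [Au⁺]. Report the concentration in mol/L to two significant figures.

0.016 M

Au⁺/Au is the cathode, Cu²⁺/Cu the anode: E°cell = +1.34 V, n = 2.
Overall reaction: 2 Au⁺(aq) + Cu(s) → 2 Au(s) + Cu²⁺(aq); Q = [Cu²⁺]^1/[Au⁺]^2.
From E = E° − (0.0592/n) log Q: log Q = (E° − E)·n/0.0592 = (+1.34 − (+1.287))·2/0.0592 = 1.7905.
So 2·log[Au⁺] = 1·log(0.016) − log Q = -1.7959 − (1.7905) = -3.5864; log[Au⁺] = -3.5864 / 2 = -1.7932; [Au⁺] = 10^(-1.7932) ≈ 0.016 M.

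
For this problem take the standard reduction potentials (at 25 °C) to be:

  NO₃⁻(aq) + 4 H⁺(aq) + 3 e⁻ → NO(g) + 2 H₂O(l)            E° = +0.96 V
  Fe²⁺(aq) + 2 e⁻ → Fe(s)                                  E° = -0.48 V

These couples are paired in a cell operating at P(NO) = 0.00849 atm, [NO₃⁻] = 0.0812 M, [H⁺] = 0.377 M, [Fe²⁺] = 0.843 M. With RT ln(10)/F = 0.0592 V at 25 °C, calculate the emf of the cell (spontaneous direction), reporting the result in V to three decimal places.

NO₃⁻/NO is the cathode (higher E°), Fe²⁺/Fe the anode: E°cell = +0.96 − (-0.48) = +1.44 V, n = 6.
Overall: 2 NO₃⁻(aq) + 8 H⁺(aq) + 3 Fe(s) → 2 NO(g) + 4 H₂O(l) + 3 Fe²⁺(aq)
Q = P(NO)^2·[Fe²⁺]^3 / ([NO₃⁻]^2·[H⁺]^8); log Q = 1.205.
E = E° − (0.0592/n) log Q = +1.44 − (0.0592/6)(1.205) = +1.428 V.

+1.428 V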